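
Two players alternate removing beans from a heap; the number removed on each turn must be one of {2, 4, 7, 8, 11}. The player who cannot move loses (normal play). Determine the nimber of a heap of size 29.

n :  0  1  2  3  4  5  6  7  8  9 10 11 12 13 14 15 16 17 18 19 20 21 22 23 24 25 26 27 28 29
G :  0  0  1  1  2  2  0  3  1  4  2  5  3  3  4  0  0  1  1  2  2  0  3  1  4  2  5  3  3  4

4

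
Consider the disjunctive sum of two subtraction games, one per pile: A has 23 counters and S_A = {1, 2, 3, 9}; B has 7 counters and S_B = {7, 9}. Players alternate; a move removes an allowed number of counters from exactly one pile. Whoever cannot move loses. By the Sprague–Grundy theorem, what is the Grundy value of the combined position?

Pile A, S = {1, 2, 3, 9}:
G(0) = 0
G(1) = mex{0} = 1
G(2) = mex{1,0} = 2
G(3) = mex{2,1,0} = 3
G(4) = mex{3,2,1} = 0
G(5) = mex{0,3,2} = 1
G(6) = mex{1,0,3} = 2
G(7) = mex{2,1,0} = 3
G(8) = mex{3,2,1} = 0
G(9) = mex{0,3,2,0} = 1
G(10) = mex{1,0,3,1} = 2
G(11) = mex{2,1,0,2} = 3
G(12) = mex{3,2,1,3} = 0
G(13) = mex{0,3,2,0} = 1
G(14) = mex{1,0,3,1} = 2
G(15) = mex{2,1,0,2} = 3
G(16) = mex{3,2,1,3} = 0
G(17) = mex{0,3,2,0} = 1
G(18) = mex{1,0,3,1} = 2
G(19) = mex{2,1,0,2} = 3
G(20) = mex{3,2,1,3} = 0
G(21) = mex{0,3,2,0} = 1
G(22) = mex{1,0,3,1} = 2
G(23) = mex{2,1,0,2} = 3
G_A(23) = 3.
Pile B, S = {7, 9}:
G(0) = 0
G(1) = mex{} = 0
G(2) = mex{} = 0
G(3) = mex{} = 0
G(4) = mex{} = 0
G(5) = mex{} = 0
G(6) = mex{} = 0
G(7) = mex{0} = 1
G_B(7) = 1.
Combined Grundy value = 3 ⊕ 1 = 2.

2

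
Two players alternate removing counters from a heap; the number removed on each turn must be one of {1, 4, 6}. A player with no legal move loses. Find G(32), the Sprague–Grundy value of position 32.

G(0) = 0
G(1) = mex{0} = 1
G(2) = mex{1} = 0
G(3) = mex{0} = 1
G(4) = mex{1,0} = 2
G(5) = mex{2,1} = 0
G(6) = mex{0,0,0} = 1
G(7) = mex{1,1,1} = 0
G(8) = mex{0,2,0} = 1
G(9) = mex{1,0,1} = 2
G(10) = mex{2,1,2} = 0
G(11) = mex{0,0,0} = 1
G(12) = mex{1,1,1} = 0
G(13) = mex{0,2,0} = 1
G(14) = mex{1,0,1} = 2
G(15) = mex{2,1,2} = 0
G(16) = mex{0,0,0} = 1
G(17) = mex{1,1,1} = 0
G(18) = mex{0,2,0} = 1
G(19) = mex{1,0,1} = 2
G(20) = mex{2,1,2} = 0
G(21) = mex{0,0,0} = 1
G(22) = mex{1,1,1} = 0
G(23) = mex{0,2,0} = 1
G(24) = mex{1,0,1} = 2
G(25) = mex{2,1,2} = 0
G(26) = mex{0,0,0} = 1
G(27) = mex{1,1,1} = 0
G(28) = mex{0,2,0} = 1
G(29) = mex{1,0,1} = 2
G(30) = mex{2,1,2} = 0
G(31) = mex{0,0,0} = 1
G(32) = mex{1,1,1} = 0

0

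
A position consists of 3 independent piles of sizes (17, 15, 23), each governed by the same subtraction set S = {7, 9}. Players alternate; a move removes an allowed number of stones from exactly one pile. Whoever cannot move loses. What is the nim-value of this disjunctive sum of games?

3

All piles use S = {7, 9}:
G(0) = 0
G(1) = mex{} = 0
G(2) = mex{} = 0
G(3) = mex{} = 0
G(4) = mex{} = 0
G(5) = mex{} = 0
G(6) = mex{} = 0
G(7) = mex{0} = 1
G(8) = mex{0} = 1
G(9) = mex{0,0} = 1
G(10) = mex{0,0} = 1
G(11) = mex{0,0} = 1
G(12) = mex{0,0} = 1
G(13) = mex{0,0} = 1
G(14) = mex{1,0} = 2
G(15) = mex{1,0} = 2
G(16) = mex{1,1} = 0
G(17) = mex{1,1} = 0
G(18) = mex{1,1} = 0
G(19) = mex{1,1} = 0
G(20) = mex{1,1} = 0
G(21) = mex{2,1} = 0
G(22) = mex{2,1} = 0
G(23) = mex{0,2} = 1
Pile A: G(17) = 0.
Pile B: G(15) = 2.
Pile C: G(23) = 1.
Combined Grundy value = 0 ⊕ 2 ⊕ 1 = 3.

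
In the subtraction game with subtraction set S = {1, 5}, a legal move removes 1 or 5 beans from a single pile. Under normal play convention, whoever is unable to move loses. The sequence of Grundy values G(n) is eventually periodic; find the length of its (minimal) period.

n :  0  1  2  3  4  5  6  7  8  9 10 11 12 13 14
G :  0  1  0  1  0  1  0  1  0  1  0  1  0  1  0
G(n+2) = G(n) holds for n = 0,…,4 (a full window of length max(S) = 5), so the sequence is purely periodic with period 2.

2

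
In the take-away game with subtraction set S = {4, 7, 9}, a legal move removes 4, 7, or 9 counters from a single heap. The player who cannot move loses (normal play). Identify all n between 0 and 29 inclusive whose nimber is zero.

G(0) = 0
G(1) = mex{} = 0
G(2) = mex{} = 0
G(3) = mex{} = 0
G(4) = mex{0} = 1
G(5) = mex{0} = 1
G(6) = mex{0} = 1
G(7) = mex{0,0} = 1
G(8) = mex{1,0} = 2
G(9) = mex{1,0,0} = 2
G(10) = mex{1,0,0} = 2
G(11) = mex{1,1,0} = 2
G(12) = mex{2,1,0} = 3
G(13) = mex{2,1,1} = 0
G(14) = mex{2,1,1} = 0
G(15) = mex{2,2,1} = 0
G(16) = mex{3,2,1} = 0
G(17) = mex{0,2,2} = 1
G(18) = mex{0,2,2} = 1
G(19) = mex{0,3,2} = 1
G(20) = mex{0,0,2} = 1
G(21) = mex{1,0,3} = 2
G(22) = mex{1,0,0} = 2
G(23) = mex{1,0,0} = 2
G(24) = mex{1,1,0} = 2
G(25) = mex{2,1,0} = 3
G(26) = mex{2,1,1} = 0
G(27) = mex{2,1,1} = 0
G(28) = mex{2,2,1} = 0
G(29) = mex{3,2,1} = 0
P-positions are exactly the n with G(n) = 0.

0, 1, 2, 3, 13, 14, 15, 16, 26, 27, 28, 29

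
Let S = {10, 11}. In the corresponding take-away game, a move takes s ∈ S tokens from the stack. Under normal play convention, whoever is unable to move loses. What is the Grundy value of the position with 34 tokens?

G(0) = 0
G(1) = mex{} = 0
G(2) = mex{} = 0
G(3) = mex{} = 0
G(4) = mex{} = 0
G(5) = mex{} = 0
G(6) = mex{} = 0
G(7) = mex{} = 0
G(8) = mex{} = 0
G(9) = mex{} = 0
G(10) = mex{0} = 1
G(11) = mex{0,0} = 1
G(12) = mex{0,0} = 1
G(13) = mex{0,0} = 1
G(14) = mex{0,0} = 1
G(15) = mex{0,0} = 1
G(16) = mex{0,0} = 1
G(17) = mex{0,0} = 1
G(18) = mex{0,0} = 1
G(19) = mex{0,0} = 1
G(20) = mex{1,0} = 2
G(21) = mex{1,1} = 0
G(22) = mex{1,1} = 0
G(23) = mex{1,1} = 0
G(24) = mex{1,1} = 0
G(25) = mex{1,1} = 0
G(26) = mex{1,1} = 0
G(27) = mex{1,1} = 0
G(28) = mex{1,1} = 0
G(29) = mex{1,1} = 0
G(30) = mex{2,1} = 0
G(31) = mex{0,2} = 1
G(32) = mex{0,0} = 1
G(33) = mex{0,0} = 1
G(34) = mex{0,0} = 1

1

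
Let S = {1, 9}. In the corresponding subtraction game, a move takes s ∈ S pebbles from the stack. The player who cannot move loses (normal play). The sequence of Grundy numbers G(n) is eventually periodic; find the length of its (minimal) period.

2

G(0) = 0
G(1) = mex{0} = 1
G(2) = mex{1} = 0
G(3) = mex{0} = 1
G(4) = mex{1} = 0
G(5) = mex{0} = 1
G(6) = mex{1} = 0
G(7) = mex{0} = 1
G(8) = mex{1} = 0
G(9) = mex{0,0} = 1
G(10) = mex{1,1} = 0
G(11) = mex{0,0} = 1
G(12) = mex{1,1} = 0
G(13) = mex{0,0} = 1
G(14) = mex{1,1} = 0
G(n+2) = G(n) holds for n = 0,…,8 (a full window of length max(S) = 9), so the sequence is purely periodic with period 2.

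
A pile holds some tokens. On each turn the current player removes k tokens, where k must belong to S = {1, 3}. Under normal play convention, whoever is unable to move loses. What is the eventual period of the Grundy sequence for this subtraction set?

G(0) = 0
G(1) = mex{0} = 1
G(2) = mex{1} = 0
G(3) = mex{0,0} = 1
G(4) = mex{1,1} = 0
G(5) = mex{0,0} = 1
G(6) = mex{1,1} = 0
G(7) = mex{0,0} = 1
G(8) = mex{1,1} = 0
G(9) = mex{0,0} = 1
G(10) = mex{1,1} = 0
G(11) = mex{0,0} = 1
G(12) = mex{1,1} = 0
G(13) = mex{0,0} = 1
G(14) = mex{1,1} = 0
G(n+2) = G(n) holds for n = 0,…,2 (a full window of length max(S) = 3), so the sequence is purely periodic with period 2.

2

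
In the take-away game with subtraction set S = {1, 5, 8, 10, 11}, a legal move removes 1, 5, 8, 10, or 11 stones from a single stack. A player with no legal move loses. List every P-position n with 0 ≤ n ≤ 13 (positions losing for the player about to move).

G(0) = 0
G(1) = mex{0} = 1
G(2) = mex{1} = 0
G(3) = mex{0} = 1
G(4) = mex{1} = 0
G(5) = mex{0,0} = 1
G(6) = mex{1,1} = 0
G(7) = mex{0,0} = 1
G(8) = mex{1,1,0} = 2
G(9) = mex{2,0,1} = 3
G(10) = mex{3,1,0,0} = 2
G(11) = mex{2,0,1,1,0} = 3
G(12) = mex{3,1,0,0,1} = 2
G(13) = mex{2,2,1,1,0} = 3
P-positions are exactly the n with G(n) = 0.

0, 2, 4, 6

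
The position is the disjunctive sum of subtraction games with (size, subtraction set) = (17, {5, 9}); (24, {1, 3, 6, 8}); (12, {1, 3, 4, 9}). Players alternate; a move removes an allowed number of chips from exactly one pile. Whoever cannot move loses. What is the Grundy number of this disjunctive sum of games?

2

Pile A, S = {5, 9}:
G(0) = 0
G(1) = mex{} = 0
G(2) = mex{} = 0
G(3) = mex{} = 0
G(4) = mex{} = 0
G(5) = mex{0} = 1
G(6) = mex{0} = 1
G(7) = mex{0} = 1
G(8) = mex{0} = 1
G(9) = mex{0,0} = 1
G(10) = mex{1,0} = 2
G(11) = mex{1,0} = 2
G(12) = mex{1,0} = 2
G(13) = mex{1,0} = 2
G(14) = mex{1,1} = 0
G(15) = mex{2,1} = 0
G(16) = mex{2,1} = 0
G(17) = mex{2,1} = 0
G_A(17) = 0.
Pile B, S = {1, 3, 6, 8}:
n :  0  1  2  3  4  5  6  7  8  9 10 11 12 13 14 15 16 17 18 19 20 21 22 23 24
G :  0  1  0  1  0  1  2  3  2  0  1  0  1  0  1  2  3  2  0  1  0  1  0  1  2
G_B(24) = 2.
Pile C, S = {1, 3, 4, 9}:
G(0) = 0
G(1) = mex{0} = 1
G(2) = mex{1} = 0
G(3) = mex{0,0} = 1
G(4) = mex{1,1,0} = 2
G(5) = mex{2,0,1} = 3
G(6) = mex{3,1,0} = 2
G(7) = mex{2,2,1} = 0
G(8) = mex{0,3,2} = 1
G(9) = mex{1,2,3,0} = 4
G(10) = mex{4,0,2,1} = 3
G(11) = mex{3,1,0,0} = 2
G(12) = mex{2,4,1,1} = 0
G_C(12) = 0.
Combined Grundy value = 0 ⊕ 2 ⊕ 0 = 2.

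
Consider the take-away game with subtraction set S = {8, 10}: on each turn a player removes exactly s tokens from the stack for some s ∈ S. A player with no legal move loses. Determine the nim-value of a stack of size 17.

2

n :  0  1  2  3  4  5  6  7  8  9 10 11 12 13 14 15 16 17
G :  0  0  0  0  0  0  0  0  1  1  1  1  1  1  1  1  2  2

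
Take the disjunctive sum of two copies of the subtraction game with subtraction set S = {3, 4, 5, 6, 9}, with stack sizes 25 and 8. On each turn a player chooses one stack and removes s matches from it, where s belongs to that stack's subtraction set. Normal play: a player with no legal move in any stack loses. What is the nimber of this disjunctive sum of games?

2

All stacks use S = {3, 4, 5, 6, 9}:
G(0) = 0
G(1) = mex{} = 0
G(2) = mex{} = 0
G(3) = mex{0} = 1
G(4) = mex{0,0} = 1
G(5) = mex{0,0,0} = 1
G(6) = mex{1,0,0,0} = 2
G(7) = mex{1,1,0,0} = 2
G(8) = mex{1,1,1,0} = 2
G(9) = mex{2,1,1,1,0} = 3
G(10) = mex{2,2,1,1,0} = 3
G(11) = mex{2,2,2,1,0} = 3
G(12) = mex{3,2,2,2,1} = 0
G(13) = mex{3,3,2,2,1} = 0
G(14) = mex{3,3,3,2,1} = 0
G(15) = mex{0,3,3,3,2} = 1
G(16) = mex{0,0,3,3,2} = 1
G(17) = mex{0,0,0,3,2} = 1
G(18) = mex{1,0,0,0,3} = 2
G(19) = mex{1,1,0,0,3} = 2
G(20) = mex{1,1,1,0,3} = 2
G(21) = mex{2,1,1,1,0} = 3
G(22) = mex{2,2,1,1,0} = 3
G(23) = mex{2,2,2,1,0} = 3
G(24) = mex{3,2,2,2,1} = 0
G(25) = mex{3,3,2,2,1} = 0
Stack A: G(25) = 0.
Stack B: G(8) = 2.
Combined Grundy value = 0 ⊕ 2 = 2.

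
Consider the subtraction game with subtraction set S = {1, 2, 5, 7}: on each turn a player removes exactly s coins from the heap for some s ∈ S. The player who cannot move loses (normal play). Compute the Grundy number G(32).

2

G(0) = 0
G(1) = mex{0} = 1
G(2) = mex{1,0} = 2
G(3) = mex{2,1} = 0
G(4) = mex{0,2} = 1
G(5) = mex{1,0,0} = 2
G(6) = mex{2,1,1} = 0
G(7) = mex{0,2,2,0} = 1
G(8) = mex{1,0,0,1} = 2
G(9) = mex{2,1,1,2} = 0
G(10) = mex{0,2,2,0} = 1
G(11) = mex{1,0,0,1} = 2
G(12) = mex{2,1,1,2} = 0
G(13) = mex{0,2,2,0} = 1
G(14) = mex{1,0,0,1} = 2
G(15) = mex{2,1,1,2} = 0
G(16) = mex{0,2,2,0} = 1
G(17) = mex{1,0,0,1} = 2
G(18) = mex{2,1,1,2} = 0
G(19) = mex{0,2,2,0} = 1
G(20) = mex{1,0,0,1} = 2
G(21) = mex{2,1,1,2} = 0
G(22) = mex{0,2,2,0} = 1
G(23) = mex{1,0,0,1} = 2
G(24) = mex{2,1,1,2} = 0
G(25) = mex{0,2,2,0} = 1
G(26) = mex{1,0,0,1} = 2
G(27) = mex{2,1,1,2} = 0
G(28) = mex{0,2,2,0} = 1
G(29) = mex{1,0,0,1} = 2
G(30) = mex{2,1,1,2} = 0
G(31) = mex{0,2,2,0} = 1
G(32) = mex{1,0,0,1} = 2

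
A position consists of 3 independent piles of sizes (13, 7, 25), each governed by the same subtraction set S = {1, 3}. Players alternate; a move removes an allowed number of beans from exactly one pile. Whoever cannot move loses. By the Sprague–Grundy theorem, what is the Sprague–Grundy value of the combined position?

1

All piles use S = {1, 3}:
n :  0  1  2  3  4  5  6  7  8  9 10 11 12 13 14 15 16 17 18 19 20 21 22 23 24 25
G :  0  1  0  1  0  1  0  1  0  1  0  1  0  1  0  1  0  1  0  1  0  1  0  1  0  1
Pile A: G(13) = 1.
Pile B: G(7) = 1.
Pile C: G(25) = 1.
Combined Grundy value = 1 ⊕ 1 ⊕ 1 = 1.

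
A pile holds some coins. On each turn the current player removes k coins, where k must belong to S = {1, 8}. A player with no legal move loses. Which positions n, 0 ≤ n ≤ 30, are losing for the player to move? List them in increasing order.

0, 2, 4, 6, 9, 11, 13, 15, 18, 20, 22, 24, 27, 29

n :  0  1  2  3  4  5  6  7  8  9 10 11 12 13 14 15 16 17 18 19 20 21 22 23 24 25 26 27 28 29 30
G :  0  1  0  1  0  1  0  1  2  0  1  0  1  0  1  0  1  2  0  1  0  1  0  1  0  1  2  0  1  0  1
P-positions are exactly the n with G(n) = 0.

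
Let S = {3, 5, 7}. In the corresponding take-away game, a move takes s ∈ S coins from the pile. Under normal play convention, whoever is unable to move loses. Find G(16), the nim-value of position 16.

2

n :  0  1  2  3  4  5  6  7  8  9 10 11 12 13 14 15 16
G :  0  0  0  1  1  1  2  2  2  3  0  0  0  1  1  1  2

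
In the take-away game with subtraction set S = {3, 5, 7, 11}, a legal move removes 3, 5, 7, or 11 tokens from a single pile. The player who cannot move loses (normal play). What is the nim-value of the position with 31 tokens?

G(0) = 0
G(1) = mex{} = 0
G(2) = mex{} = 0
G(3) = mex{0} = 1
G(4) = mex{0} = 1
G(5) = mex{0,0} = 1
G(6) = mex{1,0} = 2
G(7) = mex{1,0,0} = 2
G(8) = mex{1,1,0} = 2
G(9) = mex{2,1,0} = 3
G(10) = mex{2,1,1} = 0
G(11) = mex{2,2,1,0} = 3
G(12) = mex{3,2,1,0} = 4
G(13) = mex{0,2,2,0} = 1
G(14) = mex{3,3,2,1} = 0
G(15) = mex{4,0,2,1} = 3
G(16) = mex{1,3,3,1} = 0
G(17) = mex{0,4,0,2} = 1
G(18) = mex{3,1,3,2} = 0
G(19) = mex{0,0,4,2} = 1
G(20) = mex{1,3,1,3} = 0
G(21) = mex{0,0,0,0} = 1
G(22) = mex{1,1,3,3} = 0
G(23) = mex{0,0,0,4} = 1
G(24) = mex{1,1,1,1} = 0
G(25) = mex{0,0,0,0} = 1
G(26) = mex{1,1,1,3} = 0
G(27) = mex{0,0,0,0} = 1
G(28) = mex{1,1,1,1} = 0
G(29) = mex{0,0,0,0} = 1
G(30) = mex{1,1,1,1} = 0
G(31) = mex{0,0,0,0} = 1

1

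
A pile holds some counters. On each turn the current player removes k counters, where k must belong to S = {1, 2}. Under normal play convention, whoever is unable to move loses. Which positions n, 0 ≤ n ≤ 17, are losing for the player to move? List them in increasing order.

G(0) = 0
G(1) = mex{0} = 1
G(2) = mex{1,0} = 2
G(3) = mex{2,1} = 0
G(4) = mex{0,2} = 1
G(5) = mex{1,0} = 2
G(6) = mex{2,1} = 0
G(7) = mex{0,2} = 1
G(8) = mex{1,0} = 2
G(9) = mex{2,1} = 0
G(10) = mex{0,2} = 1
G(11) = mex{1,0} = 2
G(12) = mex{2,1} = 0
G(13) = mex{0,2} = 1
G(14) = mex{1,0} = 2
G(15) = mex{2,1} = 0
G(16) = mex{0,2} = 1
G(17) = mex{1,0} = 2
P-positions are exactly the n with G(n) = 0.

0, 3, 6, 9, 12, 15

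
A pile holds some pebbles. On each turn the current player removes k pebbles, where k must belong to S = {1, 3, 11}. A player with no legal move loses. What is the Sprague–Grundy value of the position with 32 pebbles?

0

n :  0  1  2  3  4  5  6  7  8  9 10 11 12 13 14 15 16 17 18 19 20 21 22 23 24 25 26 27 28 29 30 31 32
G :  0  1  0  1  0  1  0  1  0  1  0  1  0  1  0  1  0  1  0  1  0  1  0  1  0  1  0  1  0  1  0  1  0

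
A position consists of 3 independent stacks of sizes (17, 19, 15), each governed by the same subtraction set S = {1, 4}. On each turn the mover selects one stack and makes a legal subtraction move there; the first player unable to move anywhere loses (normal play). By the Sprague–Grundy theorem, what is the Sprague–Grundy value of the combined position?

All stacks use S = {1, 4}:
n :  0  1  2  3  4  5  6  7  8  9 10 11 12 13 14 15 16 17 18 19
G :  0  1  0  1  2  0  1  0  1  2  0  1  0  1  2  0  1  0  1  2
Stack A: G(17) = 0.
Stack B: G(19) = 2.
Stack C: G(15) = 0.
Combined Grundy value = 0 ⊕ 2 ⊕ 0 = 2.

2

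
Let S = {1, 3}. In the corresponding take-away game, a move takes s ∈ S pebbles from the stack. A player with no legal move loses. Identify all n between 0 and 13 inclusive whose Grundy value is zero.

G(0) = 0
G(1) = mex{0} = 1
G(2) = mex{1} = 0
G(3) = mex{0,0} = 1
G(4) = mex{1,1} = 0
G(5) = mex{0,0} = 1
G(6) = mex{1,1} = 0
G(7) = mex{0,0} = 1
G(8) = mex{1,1} = 0
G(9) = mex{0,0} = 1
G(10) = mex{1,1} = 0
G(11) = mex{0,0} = 1
G(12) = mex{1,1} = 0
G(13) = mex{0,0} = 1
P-positions are exactly the n with G(n) = 0.

0, 2, 4, 6, 8, 10, 12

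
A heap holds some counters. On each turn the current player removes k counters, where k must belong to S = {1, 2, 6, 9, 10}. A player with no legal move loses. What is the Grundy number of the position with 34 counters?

n :  0  1  2  3  4  5  6  7  8  9 10 11 12 13 14 15 16 17 18 19 20 21 22 23 24 25 26 27 28 29 30 31 32 33 34
G :  0  1  2  0  1  2  3  0  1  2  3  0  1  2  0  1  2  3  0  1  2  3  0  1  2  0  1  2  3  0  1  2  3  0  1

1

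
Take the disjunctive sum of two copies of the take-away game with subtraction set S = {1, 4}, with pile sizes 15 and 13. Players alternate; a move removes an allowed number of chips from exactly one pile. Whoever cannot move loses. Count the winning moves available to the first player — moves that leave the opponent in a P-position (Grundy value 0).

2

All piles use S = {1, 4}:
G(0) = 0
G(1) = mex{0} = 1
G(2) = mex{1} = 0
G(3) = mex{0} = 1
G(4) = mex{1,0} = 2
G(5) = mex{2,1} = 0
G(6) = mex{0,0} = 1
G(7) = mex{1,1} = 0
G(8) = mex{0,2} = 1
G(9) = mex{1,0} = 2
G(10) = mex{2,1} = 0
G(11) = mex{0,0} = 1
G(12) = mex{1,1} = 0
G(13) = mex{0,2} = 1
G(14) = mex{1,0} = 2
G(15) = mex{2,1} = 0
Pile A: G(15) = 0.
Pile B: G(13) = 1.
Combined Grundy value = 0 ⊕ 1 = 1.
A winning move leaves total XOR = 0, i.e. changes one component's Grundy value g to g ⊕ X where X is the current total.
Pile A: need g' = 0⊕1 = 1. Options: 15−1→G=2, 15−4→G=1. Hits: 1.
Pile B: need g' = 1⊕1 = 0. Options: 13−1→G=0, 13−4→G=2. Hits: 1.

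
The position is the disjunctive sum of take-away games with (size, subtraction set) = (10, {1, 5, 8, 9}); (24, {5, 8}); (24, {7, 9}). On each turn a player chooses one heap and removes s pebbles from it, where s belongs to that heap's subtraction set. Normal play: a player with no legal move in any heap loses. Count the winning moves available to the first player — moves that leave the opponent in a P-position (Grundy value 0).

2

Heap A, S = {1, 5, 8, 9}:
n :  0  1  2  3  4  5  6  7  8  9 10
G :  0  1  0  1  0  1  0  1  2  3  2
G_A(10) = 2.
Heap B, S = {5, 8}:
G(0) = 0
G(1) = mex{} = 0
G(2) = mex{} = 0
G(3) = mex{} = 0
G(4) = mex{} = 0
G(5) = mex{0} = 1
G(6) = mex{0} = 1
G(7) = mex{0} = 1
G(8) = mex{0,0} = 1
G(9) = mex{0,0} = 1
G(10) = mex{1,0} = 2
G(11) = mex{1,0} = 2
G(12) = mex{1,0} = 2
G(13) = mex{1,1} = 0
G(14) = mex{1,1} = 0
G(15) = mex{2,1} = 0
G(16) = mex{2,1} = 0
G(17) = mex{2,1} = 0
G(18) = mex{0,2} = 1
G(19) = mex{0,2} = 1
G(20) = mex{0,2} = 1
G(21) = mex{0,0} = 1
G(22) = mex{0,0} = 1
G(23) = mex{1,0} = 2
G(24) = mex{1,0} = 2
G_B(24) = 2.
Heap C, S = {7, 9}:
G(0) = 0
G(1) = mex{} = 0
G(2) = mex{} = 0
G(3) = mex{} = 0
G(4) = mex{} = 0
G(5) = mex{} = 0
G(6) = mex{} = 0
G(7) = mex{0} = 1
G(8) = mex{0} = 1
G(9) = mex{0,0} = 1
G(10) = mex{0,0} = 1
G(11) = mex{0,0} = 1
G(12) = mex{0,0} = 1
G(13) = mex{0,0} = 1
G(14) = mex{1,0} = 2
G(15) = mex{1,0} = 2
G(16) = mex{1,1} = 0
G(17) = mex{1,1} = 0
G(18) = mex{1,1} = 0
G(19) = mex{1,1} = 0
G(20) = mex{1,1} = 0
G(21) = mex{2,1} = 0
G(22) = mex{2,1} = 0
G(23) = mex{0,2} = 1
G(24) = mex{0,2} = 1
G_C(24) = 1.
Combined Grundy value = 2 ⊕ 2 ⊕ 1 = 1.
A winning move leaves total XOR = 0, i.e. changes one component's Grundy value g to g ⊕ X where X is the current total.
Heap A: need g' = 2⊕1 = 3. Options: 10−1→G=3, 10−5→G=1, 10−8→G=0, 10−9→G=1. Hits: 1.
Heap B: need g' = 2⊕1 = 3. Options: 24−5→G=1, 24−8→G=0. Hits: 0.
Heap C: need g' = 1⊕1 = 0. Options: 24−7→G=0, 24−9→G=2. Hits: 1.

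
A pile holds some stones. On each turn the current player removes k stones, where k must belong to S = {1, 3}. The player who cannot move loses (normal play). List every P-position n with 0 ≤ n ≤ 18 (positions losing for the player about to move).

0, 2, 4, 6, 8, 10, 12, 14, 16, 18

G(0) = 0
G(1) = mex{0} = 1
G(2) = mex{1} = 0
G(3) = mex{0,0} = 1
G(4) = mex{1,1} = 0
G(5) = mex{0,0} = 1
G(6) = mex{1,1} = 0
G(7) = mex{0,0} = 1
G(8) = mex{1,1} = 0
G(9) = mex{0,0} = 1
G(10) = mex{1,1} = 0
G(11) = mex{0,0} = 1
G(12) = mex{1,1} = 0
G(13) = mex{0,0} = 1
G(14) = mex{1,1} = 0
G(15) = mex{0,0} = 1
G(16) = mex{1,1} = 0
G(17) = mex{0,0} = 1
G(18) = mex{1,1} = 0
P-positions are exactly the n with G(n) = 0.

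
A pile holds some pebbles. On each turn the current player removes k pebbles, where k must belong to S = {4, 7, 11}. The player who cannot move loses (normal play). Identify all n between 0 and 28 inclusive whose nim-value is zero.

0, 1, 2, 3, 15, 16, 17, 18

G(0) = 0
G(1) = mex{} = 0
G(2) = mex{} = 0
G(3) = mex{} = 0
G(4) = mex{0} = 1
G(5) = mex{0} = 1
G(6) = mex{0} = 1
G(7) = mex{0,0} = 1
G(8) = mex{1,0} = 2
G(9) = mex{1,0} = 2
G(10) = mex{1,0} = 2
G(11) = mex{1,1,0} = 2
G(12) = mex{2,1,0} = 3
G(13) = mex{2,1,0} = 3
G(14) = mex{2,1,0} = 3
G(15) = mex{2,2,1} = 0
G(16) = mex{3,2,1} = 0
G(17) = mex{3,2,1} = 0
G(18) = mex{3,2,1} = 0
G(19) = mex{0,3,2} = 1
G(20) = mex{0,3,2} = 1
G(21) = mex{0,3,2} = 1
G(22) = mex{0,0,2} = 1
G(23) = mex{1,0,3} = 2
G(24) = mex{1,0,3} = 2
G(25) = mex{1,0,3} = 2
G(26) = mex{1,1,0} = 2
G(27) = mex{2,1,0} = 3
G(28) = mex{2,1,0} = 3
P-positions are exactly the n with G(n) = 0.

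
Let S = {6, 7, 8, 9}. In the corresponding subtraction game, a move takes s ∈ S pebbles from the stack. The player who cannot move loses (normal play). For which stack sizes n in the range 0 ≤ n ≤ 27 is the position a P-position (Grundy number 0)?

n :  0  1  2  3  4  5  6  7  8  9 10 11 12 13 14 15 16 17 18 19 20 21 22 23 24 25 26 27
G :  0  0  0  0  0  0  1  1  1  1  1  1  2  2  2  0  0  0  0  0  0  1  1  1  1  1  1  2
P-positions are exactly the n with G(n) = 0.

0, 1, 2, 3, 4, 5, 15, 16, 17, 18, 19, 20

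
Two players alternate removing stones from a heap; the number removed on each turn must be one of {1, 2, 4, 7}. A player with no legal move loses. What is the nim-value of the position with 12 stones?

0

G(0) = 0
G(1) = mex{0} = 1
G(2) = mex{1,0} = 2
G(3) = mex{2,1} = 0
G(4) = mex{0,2,0} = 1
G(5) = mex{1,0,1} = 2
G(6) = mex{2,1,2} = 0
G(7) = mex{0,2,0,0} = 1
G(8) = mex{1,0,1,1} = 2
G(9) = mex{2,1,2,2} = 0
G(10) = mex{0,2,0,0} = 1
G(11) = mex{1,0,1,1} = 2
G(12) = mex{2,1,2,2} = 0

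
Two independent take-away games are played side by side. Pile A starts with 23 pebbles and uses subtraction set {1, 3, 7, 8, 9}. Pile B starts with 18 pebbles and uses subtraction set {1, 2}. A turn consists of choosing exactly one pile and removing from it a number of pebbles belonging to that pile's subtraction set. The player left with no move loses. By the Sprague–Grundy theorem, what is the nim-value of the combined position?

1

Pile A, S = {1, 3, 7, 8, 9}:
n :  0  1  2  3  4  5  6  7  8  9 10 11 12 13 14 15 16 17 18 19 20 21 22 23
G :  0  1  0  1  0  1  0  1  2  3  2  3  2  3  2  3  0  1  0  1  0  1  0  1
G_A(23) = 1.
Pile B, S = {1, 2}:
G(0) = 0
G(1) = mex{0} = 1
G(2) = mex{1,0} = 2
G(3) = mex{2,1} = 0
G(4) = mex{0,2} = 1
G(5) = mex{1,0} = 2
G(6) = mex{2,1} = 0
G(7) = mex{0,2} = 1
G(8) = mex{1,0} = 2
G(9) = mex{2,1} = 0
G(10) = mex{0,2} = 1
G(11) = mex{1,0} = 2
G(12) = mex{2,1} = 0
G(13) = mex{0,2} = 1
G(14) = mex{1,0} = 2
G(15) = mex{2,1} = 0
G(16) = mex{0,2} = 1
G(17) = mex{1,0} = 2
G(18) = mex{2,1} = 0
G_B(18) = 0.
Combined Grundy value = 1 ⊕ 0 = 1.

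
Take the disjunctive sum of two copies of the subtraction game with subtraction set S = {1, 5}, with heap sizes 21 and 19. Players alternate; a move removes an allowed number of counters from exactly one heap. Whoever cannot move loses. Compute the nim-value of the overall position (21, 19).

All heaps use S = {1, 5}:
G(0) = 0
G(1) = mex{0} = 1
G(2) = mex{1} = 0
G(3) = mex{0} = 1
G(4) = mex{1} = 0
G(5) = mex{0,0} = 1
G(6) = mex{1,1} = 0
G(7) = mex{0,0} = 1
G(8) = mex{1,1} = 0
G(9) = mex{0,0} = 1
G(10) = mex{1,1} = 0
G(11) = mex{0,0} = 1
G(12) = mex{1,1} = 0
G(13) = mex{0,0} = 1
G(14) = mex{1,1} = 0
G(15) = mex{0,0} = 1
G(16) = mex{1,1} = 0
G(17) = mex{0,0} = 1
G(18) = mex{1,1} = 0
G(19) = mex{0,0} = 1
G(20) = mex{1,1} = 0
G(21) = mex{0,0} = 1
Heap A: G(21) = 1.
Heap B: G(19) = 1.
Combined Grundy value = 1 ⊕ 1 = 0.

0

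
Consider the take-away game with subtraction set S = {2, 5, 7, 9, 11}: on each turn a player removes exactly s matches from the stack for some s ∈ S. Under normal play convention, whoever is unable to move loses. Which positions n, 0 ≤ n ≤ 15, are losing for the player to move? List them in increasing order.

0, 1, 4, 14

n :  0  1  2  3  4  5  6  7  8  9 10 11 12 13 14 15
G :  0  0  1  1  0  2  1  3  2  2  3  3  4  4  0  5
P-positions are exactly the n with G(n) = 0.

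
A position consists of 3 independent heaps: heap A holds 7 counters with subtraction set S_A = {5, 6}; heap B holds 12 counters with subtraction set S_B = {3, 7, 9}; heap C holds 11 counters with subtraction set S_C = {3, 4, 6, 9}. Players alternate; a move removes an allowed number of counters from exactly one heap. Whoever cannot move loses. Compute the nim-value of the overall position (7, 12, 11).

2

Heap A, S = {5, 6}:
G(0) = 0
G(1) = mex{} = 0
G(2) = mex{} = 0
G(3) = mex{} = 0
G(4) = mex{} = 0
G(5) = mex{0} = 1
G(6) = mex{0,0} = 1
G(7) = mex{0,0} = 1
G_A(7) = 1.
Heap B, S = {3, 7, 9}:
n :  0  1  2  3  4  5  6  7  8  9 10 11 12
G :  0  0  0  1  1  1  0  2  2  1  3  3  0
G_B(12) = 0.
Heap C, S = {3, 4, 6, 9}:
n :  0  1  2  3  4  5  6  7  8  9 10 11
G :  0  0  0  1  1  1  2  2  2  3  3  3
G_C(11) = 3.
Combined Grundy value = 1 ⊕ 0 ⊕ 3 = 2.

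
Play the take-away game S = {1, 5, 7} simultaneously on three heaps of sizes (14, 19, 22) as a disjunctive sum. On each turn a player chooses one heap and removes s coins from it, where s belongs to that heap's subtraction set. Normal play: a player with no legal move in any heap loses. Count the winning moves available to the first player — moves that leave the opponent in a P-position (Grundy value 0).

9

All heaps use S = {1, 5, 7}:
n :  0  1  2  3  4  5  6  7  8  9 10 11 12 13 14 15 16 17 18 19 20 21 22
G :  0  1  0  1  0  1  0  1  0  1  0  1  0  1  0  1  0  1  0  1  0  1  0
Heap A: G(14) = 0.
Heap B: G(19) = 1.
Heap C: G(22) = 0.
Combined Grundy value = 0 ⊕ 1 ⊕ 0 = 1.
A winning move leaves total XOR = 0, i.e. changes one component's Grundy value g to g ⊕ X where X is the current total.
Heap A: need g' = 0⊕1 = 1. Options: 14−1→G=1, 14−5→G=1, 14−7→G=1. Hits: 3.
Heap B: need g' = 1⊕1 = 0. Options: 19−1→G=0, 19−5→G=0, 19−7→G=0. Hits: 3.
Heap C: need g' = 0⊕1 = 1. Options: 22−1→G=1, 22−5→G=1, 22−7→G=1. Hits: 3.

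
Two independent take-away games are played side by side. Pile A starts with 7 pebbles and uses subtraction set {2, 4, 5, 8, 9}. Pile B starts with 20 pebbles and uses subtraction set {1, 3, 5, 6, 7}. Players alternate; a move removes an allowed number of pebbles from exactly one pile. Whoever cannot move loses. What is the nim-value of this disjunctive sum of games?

Pile A, S = {2, 4, 5, 8, 9}:
G(0) = 0
G(1) = mex{} = 0
G(2) = mex{0} = 1
G(3) = mex{0} = 1
G(4) = mex{1,0} = 2
G(5) = mex{1,0,0} = 2
G(6) = mex{2,1,0} = 3
G(7) = mex{2,1,1} = 0
G_A(7) = 0.
Pile B, S = {1, 3, 5, 6, 7}:
G(0) = 0
G(1) = mex{0} = 1
G(2) = mex{1} = 0
G(3) = mex{0,0} = 1
G(4) = mex{1,1} = 0
G(5) = mex{0,0,0} = 1
G(6) = mex{1,1,1,0} = 2
G(7) = mex{2,0,0,1,0} = 3
G(8) = mex{3,1,1,0,1} = 2
G(9) = mex{2,2,0,1,0} = 3
G(10) = mex{3,3,1,0,1} = 2
G(11) = mex{2,2,2,1,0} = 3
G(12) = mex{3,3,3,2,1} = 0
G(13) = mex{0,2,2,3,2} = 1
G(14) = mex{1,3,3,2,3} = 0
G(15) = mex{0,0,2,3,2} = 1
G(16) = mex{1,1,3,2,3} = 0
G(17) = mex{0,0,0,3,2} = 1
G(18) = mex{1,1,1,0,3} = 2
G(19) = mex{2,0,0,1,0} = 3
G(20) = mex{3,1,1,0,1} = 2
G_B(20) = 2.
Combined Grundy value = 0 ⊕ 2 = 2.

2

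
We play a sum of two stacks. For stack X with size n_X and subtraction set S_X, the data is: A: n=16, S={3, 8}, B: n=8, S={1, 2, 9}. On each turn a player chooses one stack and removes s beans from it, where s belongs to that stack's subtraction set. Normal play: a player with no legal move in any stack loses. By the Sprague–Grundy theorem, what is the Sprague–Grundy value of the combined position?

3

Stack A, S = {3, 8}:
G(0) = 0
G(1) = mex{} = 0
G(2) = mex{} = 0
G(3) = mex{0} = 1
G(4) = mex{0} = 1
G(5) = mex{0} = 1
G(6) = mex{1} = 0
G(7) = mex{1} = 0
G(8) = mex{1,0} = 2
G(9) = mex{0,0} = 1
G(10) = mex{0,0} = 1
G(11) = mex{2,1} = 0
G(12) = mex{1,1} = 0
G(13) = mex{1,1} = 0
G(14) = mex{0,0} = 1
G(15) = mex{0,0} = 1
G(16) = mex{0,2} = 1
G_A(16) = 1.
Stack B, S = {1, 2, 9}:
G(0) = 0
G(1) = mex{0} = 1
G(2) = mex{1,0} = 2
G(3) = mex{2,1} = 0
G(4) = mex{0,2} = 1
G(5) = mex{1,0} = 2
G(6) = mex{2,1} = 0
G(7) = mex{0,2} = 1
G(8) = mex{1,0} = 2
G_B(8) = 2.
Combined Grundy value = 1 ⊕ 2 = 3.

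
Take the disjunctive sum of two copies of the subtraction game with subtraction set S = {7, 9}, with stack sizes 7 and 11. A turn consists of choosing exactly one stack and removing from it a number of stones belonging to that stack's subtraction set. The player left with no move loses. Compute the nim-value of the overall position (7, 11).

0

All stacks use S = {7, 9}:
n :  0  1  2  3  4  5  6  7  8  9 10 11
G :  0  0  0  0  0  0  0  1  1  1  1  1
Stack A: G(7) = 1.
Stack B: G(11) = 1.
Combined Grundy value = 1 ⊕ 1 = 0.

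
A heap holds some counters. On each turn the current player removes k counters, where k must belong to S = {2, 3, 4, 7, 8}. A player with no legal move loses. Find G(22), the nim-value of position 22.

G(0) = 0
G(1) = mex{} = 0
G(2) = mex{0} = 1
G(3) = mex{0,0} = 1
G(4) = mex{1,0,0} = 2
G(5) = mex{1,1,0} = 2
G(6) = mex{2,1,1} = 0
G(7) = mex{2,2,1,0} = 3
G(8) = mex{0,2,2,0,0} = 1
G(9) = mex{3,0,2,1,0} = 4
G(10) = mex{1,3,0,1,1} = 2
G(11) = mex{4,1,3,2,1} = 0
G(12) = mex{2,4,1,2,2} = 0
G(13) = mex{0,2,4,0,2} = 1
G(14) = mex{0,0,2,3,0} = 1
G(15) = mex{1,0,0,1,3} = 2
G(16) = mex{1,1,0,4,1} = 2
G(17) = mex{2,1,1,2,4} = 0
G(18) = mex{2,2,1,0,2} = 3
G(19) = mex{0,2,2,0,0} = 1
G(20) = mex{3,0,2,1,0} = 4
G(21) = mex{1,3,0,1,1} = 2
G(22) = mex{4,1,3,2,1} = 0

0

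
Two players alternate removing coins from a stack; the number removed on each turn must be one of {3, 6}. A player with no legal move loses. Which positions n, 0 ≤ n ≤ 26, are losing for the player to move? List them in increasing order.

0, 1, 2, 9, 10, 11, 18, 19, 20

G(0) = 0
G(1) = mex{} = 0
G(2) = mex{} = 0
G(3) = mex{0} = 1
G(4) = mex{0} = 1
G(5) = mex{0} = 1
G(6) = mex{1,0} = 2
G(7) = mex{1,0} = 2
G(8) = mex{1,0} = 2
G(9) = mex{2,1} = 0
G(10) = mex{2,1} = 0
G(11) = mex{2,1} = 0
G(12) = mex{0,2} = 1
G(13) = mex{0,2} = 1
G(14) = mex{0,2} = 1
G(15) = mex{1,0} = 2
G(16) = mex{1,0} = 2
G(17) = mex{1,0} = 2
G(18) = mex{2,1} = 0
G(19) = mex{2,1} = 0
G(20) = mex{2,1} = 0
G(21) = mex{0,2} = 1
G(22) = mex{0,2} = 1
G(23) = mex{0,2} = 1
G(24) = mex{1,0} = 2
G(25) = mex{1,0} = 2
G(26) = mex{1,0} = 2
P-positions are exactly the n with G(n) = 0.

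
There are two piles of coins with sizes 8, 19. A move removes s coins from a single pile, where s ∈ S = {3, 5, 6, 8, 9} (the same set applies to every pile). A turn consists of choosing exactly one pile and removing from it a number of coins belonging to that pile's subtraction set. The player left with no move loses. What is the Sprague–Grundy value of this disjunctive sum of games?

All piles use S = {3, 5, 6, 8, 9}:
G(0) = 0
G(1) = mex{} = 0
G(2) = mex{} = 0
G(3) = mex{0} = 1
G(4) = mex{0} = 1
G(5) = mex{0,0} = 1
G(6) = mex{1,0,0} = 2
G(7) = mex{1,0,0} = 2
G(8) = mex{1,1,0,0} = 2
G(9) = mex{2,1,1,0,0} = 3
G(10) = mex{2,1,1,0,0} = 3
G(11) = mex{2,2,1,1,0} = 3
G(12) = mex{3,2,2,1,1} = 0
G(13) = mex{3,2,2,1,1} = 0
G(14) = mex{3,3,2,2,1} = 0
G(15) = mex{0,3,3,2,2} = 1
G(16) = mex{0,3,3,2,2} = 1
G(17) = mex{0,0,3,3,2} = 1
G(18) = mex{1,0,0,3,3} = 2
G(19) = mex{1,0,0,3,3} = 2
Pile A: G(8) = 2.
Pile B: G(19) = 2.
Combined Grundy value = 2 ⊕ 2 = 0.

0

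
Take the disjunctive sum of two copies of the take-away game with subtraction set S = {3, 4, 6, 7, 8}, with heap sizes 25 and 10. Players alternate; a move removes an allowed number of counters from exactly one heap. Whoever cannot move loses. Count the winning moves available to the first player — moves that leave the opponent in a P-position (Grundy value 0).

All heaps use S = {3, 4, 6, 7, 8}:
G(0) = 0
G(1) = mex{} = 0
G(2) = mex{} = 0
G(3) = mex{0} = 1
G(4) = mex{0,0} = 1
G(5) = mex{0,0} = 1
G(6) = mex{1,0,0} = 2
G(7) = mex{1,1,0,0} = 2
G(8) = mex{1,1,0,0,0} = 2
G(9) = mex{2,1,1,0,0} = 3
G(10) = mex{2,2,1,1,0} = 3
G(11) = mex{2,2,1,1,1} = 0
G(12) = mex{3,2,2,1,1} = 0
G(13) = mex{3,3,2,2,1} = 0
G(14) = mex{0,3,2,2,2} = 1
G(15) = mex{0,0,3,2,2} = 1
G(16) = mex{0,0,3,3,2} = 1
G(17) = mex{1,0,0,3,3} = 2
G(18) = mex{1,1,0,0,3} = 2
G(19) = mex{1,1,0,0,0} = 2
G(20) = mex{2,1,1,0,0} = 3
G(21) = mex{2,2,1,1,0} = 3
G(22) = mex{2,2,1,1,1} = 0
G(23) = mex{3,2,2,1,1} = 0
G(24) = mex{3,3,2,2,1} = 0
G(25) = mex{0,3,2,2,2} = 1
Heap A: G(25) = 1.
Heap B: G(10) = 3.
Combined Grundy value = 1 ⊕ 3 = 2.
A winning move leaves total XOR = 0, i.e. changes one component's Grundy value g to g ⊕ X where X is the current total.
Heap A: need g' = 1⊕2 = 3. Options: 25−3→G=0, 25−4→G=3, 25−6→G=2, 25−7→G=2, 25−8→G=2. Hits: 1.
Heap B: need g' = 3⊕2 = 1. Options: 10−3→G=2, 10−4→G=2, 10−6→G=1, 10−7→G=1, 10−8→G=0. Hits: 2.

3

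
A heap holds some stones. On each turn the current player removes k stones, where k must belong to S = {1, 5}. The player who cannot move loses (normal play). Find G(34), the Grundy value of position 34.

n :  0  1  2  3  4  5  6  7  8  9 10 11 12 13 14 15 16 17 18 19 20 21 22 23 24 25 26 27 28 29 30 31 32 33 34
G :  0  1  0  1  0  1  0  1  0  1  0  1  0  1  0  1  0  1  0  1  0  1  0  1  0  1  0  1  0  1  0  1  0  1  0

0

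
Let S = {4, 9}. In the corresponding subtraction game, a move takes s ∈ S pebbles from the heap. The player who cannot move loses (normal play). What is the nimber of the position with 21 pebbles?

0

G(0) = 0
G(1) = mex{} = 0
G(2) = mex{} = 0
G(3) = mex{} = 0
G(4) = mex{0} = 1
G(5) = mex{0} = 1
G(6) = mex{0} = 1
G(7) = mex{0} = 1
G(8) = mex{1} = 0
G(9) = mex{1,0} = 2
G(10) = mex{1,0} = 2
G(11) = mex{1,0} = 2
G(12) = mex{0,0} = 1
G(13) = mex{2,1} = 0
G(14) = mex{2,1} = 0
G(15) = mex{2,1} = 0
G(16) = mex{1,1} = 0
G(17) = mex{0,0} = 1
G(18) = mex{0,2} = 1
G(19) = mex{0,2} = 1
G(20) = mex{0,2} = 1
G(21) = mex{1,1} = 0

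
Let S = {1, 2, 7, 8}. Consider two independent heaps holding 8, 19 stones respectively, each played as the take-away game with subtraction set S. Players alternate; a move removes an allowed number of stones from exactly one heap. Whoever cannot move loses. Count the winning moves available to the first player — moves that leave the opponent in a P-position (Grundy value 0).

4

All heaps use S = {1, 2, 7, 8}:
n :  0  1  2  3  4  5  6  7  8  9 10 11 12 13 14 15 16 17 18 19
G :  0  1  2  0  1  2  0  1  2  0  1  2  0  1  2  0  1  2  0  1
Heap A: G(8) = 2.
Heap B: G(19) = 1.
Combined Grundy value = 2 ⊕ 1 = 3.
A winning move leaves total XOR = 0, i.e. changes one component's Grundy value g to g ⊕ X where X is the current total.
Heap A: need g' = 2⊕3 = 1. Options: 8−1→G=1, 8−2→G=0, 8−7→G=1, 8−8→G=0. Hits: 2.
Heap B: need g' = 1⊕3 = 2. Options: 19−1→G=0, 19−2→G=2, 19−7→G=0, 19−8→G=2. Hits: 2.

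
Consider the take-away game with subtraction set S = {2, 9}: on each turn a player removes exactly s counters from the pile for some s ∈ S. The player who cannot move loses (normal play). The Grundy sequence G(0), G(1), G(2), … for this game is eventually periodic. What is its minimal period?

11

G(0) = 0
G(1) = mex{} = 0
G(2) = mex{0} = 1
G(3) = mex{0} = 1
G(4) = mex{1} = 0
G(5) = mex{1} = 0
G(6) = mex{0} = 1
G(7) = mex{0} = 1
G(8) = mex{1} = 0
G(9) = mex{1,0} = 2
G(10) = mex{0,0} = 1
G(11) = mex{2,1} = 0
G(12) = mex{1,1} = 0
G(13) = mex{0,0} = 1
G(14) = mex{0,0} = 1
G(15) = mex{1,1} = 0
G(16) = mex{1,1} = 0
G(17) = mex{0,0} = 1
G(18) = mex{0,2} = 1
G(19) = mex{1,1} = 0
G(20) = mex{1,0} = 2
G(21) = mex{0,0} = 1
G(22) = mex{2,1} = 0
G(23) = mex{1,1} = 0
G(n+11) = G(n) holds for n = 0,…,8 (a full window of length max(S) = 9), so the sequence is purely periodic with period 11.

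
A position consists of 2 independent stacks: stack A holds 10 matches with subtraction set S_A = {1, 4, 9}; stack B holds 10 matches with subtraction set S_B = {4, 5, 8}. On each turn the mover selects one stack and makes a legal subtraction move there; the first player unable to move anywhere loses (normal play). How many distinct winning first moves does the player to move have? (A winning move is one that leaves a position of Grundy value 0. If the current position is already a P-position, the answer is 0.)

2

Stack A, S = {1, 4, 9}:
G(0) = 0
G(1) = mex{0} = 1
G(2) = mex{1} = 0
G(3) = mex{0} = 1
G(4) = mex{1,0} = 2
G(5) = mex{2,1} = 0
G(6) = mex{0,0} = 1
G(7) = mex{1,1} = 0
G(8) = mex{0,2} = 1
G(9) = mex{1,0,0} = 2
G(10) = mex{2,1,1} = 0
G_A(10) = 0.
Stack B, S = {4, 5, 8}:
n :  0  1  2  3  4  5  6  7  8  9 10
G :  0  0  0  0  1  1  1  1  2  2  2
G_B(10) = 2.
Combined Grundy value = 0 ⊕ 2 = 2.
A winning move leaves total XOR = 0, i.e. changes one component's Grundy value g to g ⊕ X where X is the current total.
Stack A: need g' = 0⊕2 = 2. Options: 10−1→G=2, 10−4→G=1, 10−9→G=1. Hits: 1.
Stack B: need g' = 2⊕2 = 0. Options: 10−4→G=1, 10−5→G=1, 10−8→G=0. Hits: 1.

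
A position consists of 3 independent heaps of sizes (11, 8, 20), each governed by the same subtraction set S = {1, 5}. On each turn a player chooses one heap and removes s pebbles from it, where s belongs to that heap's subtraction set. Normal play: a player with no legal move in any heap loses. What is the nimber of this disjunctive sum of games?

1

All heaps use S = {1, 5}:
n :  0  1  2  3  4  5  6  7  8  9 10 11 12 13 14 15 16 17 18 19 20
G :  0  1  0  1  0  1  0  1  0  1  0  1  0  1  0  1  0  1  0  1  0
Heap A: G(11) = 1.
Heap B: G(8) = 0.
Heap C: G(20) = 0.
Combined Grundy value = 1 ⊕ 0 ⊕ 0 = 1.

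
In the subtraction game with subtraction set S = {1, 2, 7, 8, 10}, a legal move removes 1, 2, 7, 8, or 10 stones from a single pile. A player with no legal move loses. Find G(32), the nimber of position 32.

2

G(0) = 0
G(1) = mex{0} = 1
G(2) = mex{1,0} = 2
G(3) = mex{2,1} = 0
G(4) = mex{0,2} = 1
G(5) = mex{1,0} = 2
G(6) = mex{2,1} = 0
G(7) = mex{0,2,0} = 1
G(8) = mex{1,0,1,0} = 2
G(9) = mex{2,1,2,1} = 0
G(10) = mex{0,2,0,2,0} = 1
G(11) = mex{1,0,1,0,1} = 2
G(12) = mex{2,1,2,1,2} = 0
G(13) = mex{0,2,0,2,0} = 1
G(14) = mex{1,0,1,0,1} = 2
G(15) = mex{2,1,2,1,2} = 0
G(16) = mex{0,2,0,2,0} = 1
G(17) = mex{1,0,1,0,1} = 2
G(18) = mex{2,1,2,1,2} = 0
G(19) = mex{0,2,0,2,0} = 1
G(20) = mex{1,0,1,0,1} = 2
G(21) = mex{2,1,2,1,2} = 0
G(22) = mex{0,2,0,2,0} = 1
G(23) = mex{1,0,1,0,1} = 2
G(24) = mex{2,1,2,1,2} = 0
G(25) = mex{0,2,0,2,0} = 1
G(26) = mex{1,0,1,0,1} = 2
G(27) = mex{2,1,2,1,2} = 0
G(28) = mex{0,2,0,2,0} = 1
G(29) = mex{1,0,1,0,1} = 2
G(30) = mex{2,1,2,1,2} = 0
G(31) = mex{0,2,0,2,0} = 1
G(32) = mex{1,0,1,0,1} = 2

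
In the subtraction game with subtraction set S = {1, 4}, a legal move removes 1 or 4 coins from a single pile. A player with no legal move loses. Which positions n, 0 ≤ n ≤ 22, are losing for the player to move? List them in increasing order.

0, 2, 5, 7, 10, 12, 15, 17, 20, 22

n :  0  1  2  3  4  5  6  7  8  9 10 11 12 13 14 15 16 17 18 19 20 21 22
G :  0  1  0  1  2  0  1  0  1  2  0  1  0  1  2  0  1  0  1  2  0  1  0
P-positions are exactly the n with G(n) = 0.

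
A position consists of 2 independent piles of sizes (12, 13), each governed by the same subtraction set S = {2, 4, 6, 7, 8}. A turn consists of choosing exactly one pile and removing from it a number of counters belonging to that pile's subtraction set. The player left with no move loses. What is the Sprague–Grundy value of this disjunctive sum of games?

All piles use S = {2, 4, 6, 7, 8}:
n :  0  1  2  3  4  5  6  7  8  9 10 11 12 13
G :  0  0  1  1  2  2  3  3  4  4  0  0  1  1
Pile A: G(12) = 1.
Pile B: G(13) = 1.
Combined Grundy value = 1 ⊕ 1 = 0.

0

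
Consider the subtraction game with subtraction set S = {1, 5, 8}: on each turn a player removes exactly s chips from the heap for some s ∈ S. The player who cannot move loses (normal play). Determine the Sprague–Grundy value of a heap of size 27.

n :  0  1  2  3  4  5  6  7  8  9 10 11 12 13 14 15 16 17 18 19 20 21 22 23 24 25 26 27
G :  0  1  0  1  0  1  0  1  2  3  2  3  2  0  1  0  1  0  1  0  1  2  3  2  3  2  0  1

1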